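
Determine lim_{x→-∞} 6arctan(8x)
Evaluate the dominant behaviour as x → -∞; each term tends to a finite value or vanishes.
Limit = -3·π.

Final answer: -3·π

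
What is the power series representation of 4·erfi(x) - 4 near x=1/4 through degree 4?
-4 + 4·erfi(1/4) + 8·e^(1/16)·(x - 1/4)/√(π) + 2·e^(1/16)·(x - 1/4)^2/√(π) + 3·e^(1/16)·(x - 1/4)^3/√(π) + 25·e^(1/16)·(x - 1/4)^4/(24·√(π))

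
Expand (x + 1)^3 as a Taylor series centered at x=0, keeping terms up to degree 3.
x^3 + 3·x^2 + 3·x + 1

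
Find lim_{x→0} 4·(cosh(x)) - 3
Direct substitution at x = 0 gives 1.

Final answer: 1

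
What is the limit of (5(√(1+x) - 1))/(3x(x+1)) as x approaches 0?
Both numerator and denominator → 0 as x → 0; this is a 0/0 indeterminate form.
Expand each to leading order near x = 0: numerator ~ 5·x/2, denominator ~ 3·x.
The limit of the ratio is 5/6.

Final answer: 5/6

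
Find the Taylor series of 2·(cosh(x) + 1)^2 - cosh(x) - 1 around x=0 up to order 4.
19·x^4/24 + 7·x^2/2 + 6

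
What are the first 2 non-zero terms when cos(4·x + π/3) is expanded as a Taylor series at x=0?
-2·√(3)·x + 1/2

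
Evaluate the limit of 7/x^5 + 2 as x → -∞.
Evaluate the dominant behaviour as x → -∞; each term tends to a finite value or vanishes.
Limit = 2.

Final answer: 2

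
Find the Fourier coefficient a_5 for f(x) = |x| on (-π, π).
a_5 = (1/π) ∫_{-π}^{π} f(x)·cos(5x) dx.
Evaluate the integral (use parity and integration by parts as needed): a_5 = -4/(25·π).

Final answer: -4/(25·π)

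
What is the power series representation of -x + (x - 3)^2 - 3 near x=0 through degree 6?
x^2 - 7·x + 6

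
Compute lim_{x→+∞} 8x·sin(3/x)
As x → +∞: let u = 3/x → 0⁺; then 8·x·sin(3/x) = 8·3·sin(u)/u → 8·3·1 = 24.
Limit = 24.

Final answer: 24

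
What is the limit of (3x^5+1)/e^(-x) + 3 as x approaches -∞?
The quotient is an ∞/∞ indeterminate form as x → -∞.
Compare growth rates of the dominant terms (exponentials ≫ polynomials ≫ logarithms), or apply L'Hôpital's rule; the quotient → 0.
Adding the constant: 0 + 3 = 3. Limit = 3.

Final answer: 3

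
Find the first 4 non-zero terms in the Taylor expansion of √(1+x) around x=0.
x^3/16 - x^2/8 + x/2 + 1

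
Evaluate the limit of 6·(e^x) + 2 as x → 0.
Direct substitution at x = 0 gives 8.

Final answer: 8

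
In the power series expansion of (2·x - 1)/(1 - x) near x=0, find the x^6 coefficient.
Expand to order 6: (2·x - 1)/(1 - x) = x^6 + x^5 + x^4 + x^3 + x^2 + x - 1 + O(x^7).
The coefficient of x^6 is 1.

Final answer: 1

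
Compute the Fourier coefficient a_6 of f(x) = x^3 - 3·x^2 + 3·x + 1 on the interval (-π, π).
a_6 = (1/π) ∫_{-π}^{π} f(x)·cos(6x) dx.
Evaluate the integral (use parity and integration by parts as needed): a_6 = -1/3.

Final answer: -1/3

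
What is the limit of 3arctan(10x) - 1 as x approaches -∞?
Evaluate the dominant behaviour as x → -∞; each term tends to a finite value or vanishes.
Limit = -3·π/2 - 1.

Final answer: -3·π/2 - 1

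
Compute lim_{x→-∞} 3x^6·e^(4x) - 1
The product is a 0·∞ indeterminate form at x → -∞.
Rewrite the product as 3x^6 / e^(-4x) (an ∞/∞ form) and apply L'Hôpital, or use the standard hierarchy e^(4|x|) ≫ |x^6| as x → -∞.
The indeterminate product → 0, so the limit = -1.

Final answer: -1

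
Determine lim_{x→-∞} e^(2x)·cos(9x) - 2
Evaluate the dominant behaviour as x → -∞; each term tends to a finite value or vanishes.
Limit = -2.

Final answer: -2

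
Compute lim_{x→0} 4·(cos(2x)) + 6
Direct substitution at x = 0 gives 10.

Final answer: 10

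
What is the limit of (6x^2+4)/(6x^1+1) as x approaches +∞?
This is an ∞/∞ indeterminate form as x → +∞.
Divide numerator and denominator by x^2 and let the lower-order terms vanish; the numerator's degree 2 exceeds the denominator's degree 1, so the quotient diverges.
Limit = ∞.

Final answer: ∞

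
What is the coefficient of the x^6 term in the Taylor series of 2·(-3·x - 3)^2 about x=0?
Expand to order 6: 2·(-3·x - 3)^2 = 18·x^2 + 36·x + 18 + O(x^7).
The coefficient of x^6 is 0.

Final answer: 0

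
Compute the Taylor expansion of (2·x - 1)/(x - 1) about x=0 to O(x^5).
-x^4 - x^3 - x^2 - x + 1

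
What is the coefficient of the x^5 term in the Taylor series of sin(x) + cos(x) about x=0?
Expand to order 5: sin(x) + cos(x) = x^5/120 + x^4/24 - x^3/6 - x^2/2 + x + 1 + O(x^6).
The coefficient of x^5 is 1/120.

Final answer: 1/120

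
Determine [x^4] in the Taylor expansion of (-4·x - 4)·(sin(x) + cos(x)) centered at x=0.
Expand to order 4: (-4·x - 4)·(sin(x) + cos(x)) = x^4/2 + 8·x^3/3 - 2·x^2 - 8·x - 4 + O(x^5).
The coefficient of x^4 is 1/2.

Final answer: 1/2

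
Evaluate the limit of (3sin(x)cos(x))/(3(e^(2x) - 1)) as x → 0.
Both numerator and denominator → 0 as x → 0; this is a 0/0 indeterminate form.
Expand each to leading order near x = 0: numerator ~ 3·x, denominator ~ 6·x.
The limit of the ratio is 1/2.

Final answer: 1/2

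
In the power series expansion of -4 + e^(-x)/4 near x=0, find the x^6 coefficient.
Expand to order 6: -4 + e^(-x)/4 = x^6/2880 - x^5/480 + x^4/96 - x^3/24 + x^2/8 - x/4 - 15/4 + O(x^7).
The coefficient of x^6 is 1/2880.

Final answer: 1/2880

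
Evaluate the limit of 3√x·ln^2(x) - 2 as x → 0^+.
The product is a 0·∞ indeterminate form at x → 0⁺.
Rewrite the product as 3·ln^2(x) / x^(-1/2) and apply L'Hôpital, or use the standard hierarchy x^(-1/2) ≫ |ln x|^2 as x → 0⁺.
The indeterminate product → 0, so the limit = -2.

Final answer: -2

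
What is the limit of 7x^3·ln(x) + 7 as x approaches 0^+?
The product is a 0·∞ indeterminate form at x → 0⁺.
Rewrite the product as 7·ln(x) / x^(-3) and apply L'Hôpital, or use the standard hierarchy x^(-3) ≫ |ln x| as x → 0⁺.
The indeterminate product → 0, so the limit = 7.

Final answer: 7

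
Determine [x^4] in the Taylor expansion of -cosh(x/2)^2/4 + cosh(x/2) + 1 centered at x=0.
Expand to order 4: -cosh(x/2)^2/4 + cosh(x/2) + 1 = -x^4/384 + x^2/16 + 7/4 + O(x^5).
The coefficient of x^4 is -1/384.

Final answer: -1/384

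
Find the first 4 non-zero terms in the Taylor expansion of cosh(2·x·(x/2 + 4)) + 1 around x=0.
1027·x^4/6 + 8·x^3 + 32·x^2 + 2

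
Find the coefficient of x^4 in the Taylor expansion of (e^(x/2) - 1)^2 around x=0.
Expand to order 4: (e^(x/2) - 1)^2 = 7·x^4/192 + x^3/8 + x^2/4 + O(x^5).
The coefficient of x^4 is 7/192.

Final answer: 7/192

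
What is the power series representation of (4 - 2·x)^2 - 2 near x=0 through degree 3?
4·x^2 - 16·x + 14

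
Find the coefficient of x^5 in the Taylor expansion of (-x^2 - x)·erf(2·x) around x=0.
Expand to order 5: (-x^2 - x)·erf(2·x) = 16·x^5/(3·√(π)) + 16·x^4/(3·√(π)) - 4·x^3/√(π) - 4·x^2/√(π) + O(x^6).
The coefficient of x^5 is 16/(3·√(π)).

Final answer: 16/(3·√(π))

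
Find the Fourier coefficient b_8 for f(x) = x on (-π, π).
b_8 = (1/π) ∫_{-π}^{π} f(x)·sin(8x) dx.
Evaluate the integral (use parity and integration by parts as needed): b_8 = -1/4.

Final answer: -1/4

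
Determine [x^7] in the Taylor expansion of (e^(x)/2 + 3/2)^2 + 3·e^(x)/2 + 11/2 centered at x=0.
Expand to order 7: (e^(x)/2 + 3/2)^2 + 3·e^(x)/2 + 11/2 = x^7/144 + 19·x^6/720 + 11·x^5/120 + 7·x^4/24 + 5·x^3/6 + 2·x^2 + 7·x/2 + 11 + O(x^8).
The coefficient of x^7 is 1/144.

Final answer: 1/144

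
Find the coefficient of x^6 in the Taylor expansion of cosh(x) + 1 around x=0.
Expand to order 6: cosh(x) + 1 = x^6/720 + x^4/24 + x^2/2 + 2 + O(x^7).
The coefficient of x^6 is 1/720.

Final answer: 1/720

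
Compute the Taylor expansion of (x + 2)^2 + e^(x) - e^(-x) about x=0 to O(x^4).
x^3/3 + x^2 + 6·x + 4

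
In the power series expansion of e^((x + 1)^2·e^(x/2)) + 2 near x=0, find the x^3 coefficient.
Expand to order 3: e^((x + 1)^2·e^(x/2)) + 2 = 139·e·x^3/16 + 21·e·x^2/4 + 5·e·x/2 + 2 + e + O(x^4).
The coefficient of x^3 is 139·e/16.

Final answer: 139·e/16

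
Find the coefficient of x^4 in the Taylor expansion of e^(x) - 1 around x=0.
Expand to order 4: e^(x) - 1 = x^4/24 + x^3/6 + x^2/2 + x + O(x^5).
The coefficient of x^4 is 1/24.

Final answer: 1/24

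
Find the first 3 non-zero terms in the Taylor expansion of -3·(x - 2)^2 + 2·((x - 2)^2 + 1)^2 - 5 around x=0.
49·x^2 - 68·x + 33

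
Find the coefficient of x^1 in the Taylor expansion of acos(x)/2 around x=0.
Expand to order 1: acos(x)/2 = -x/2 + π/4 + O(x^2).
The coefficient of x^1 is -1/2.

Final answer: -1/2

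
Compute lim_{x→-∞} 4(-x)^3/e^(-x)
This is an ∞/∞ indeterminate form as x → -∞.
Compare growth rates of the dominant terms (exponentials ≫ polynomials ≫ logarithms), or apply L'Hôpital's rule; the quotient → 0.
Limit = 0.

Final answer: 0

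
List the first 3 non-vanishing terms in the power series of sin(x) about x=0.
x^5/120 - x^3/6 + x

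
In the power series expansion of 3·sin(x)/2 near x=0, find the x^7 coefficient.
Expand to order 7: 3·sin(x)/2 = -x^7/3360 + x^5/80 - x^3/4 + 3·x/2 + O(x^8).
The coefficient of x^7 is -1/3360.

Final answer: -1/3360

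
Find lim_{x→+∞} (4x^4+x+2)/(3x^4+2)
This is an ∞/∞ indeterminate form as x → +∞.
Divide numerator and denominator by x^4 and let the lower-order terms vanish; the leading terms give 4/3.
Limit = 4/3.

Final answer: 4/3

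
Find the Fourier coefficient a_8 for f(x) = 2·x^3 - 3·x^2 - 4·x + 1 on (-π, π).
a_8 = (1/π) ∫_{-π}^{π} f(x)·cos(8x) dx.
Evaluate the integral (use parity and integration by parts as needed): a_8 = -3/16.

Final answer: -3/16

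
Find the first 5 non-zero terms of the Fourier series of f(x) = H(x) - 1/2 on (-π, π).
2·sin(x)/π + 2·sin(3·x)/(3·π) + 2·sin(5·x)/(5·π) + 2·sin(7·x)/(7·π) + 2·sin(9·x)/(9·π)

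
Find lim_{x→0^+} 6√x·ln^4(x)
This is a 0·∞ indeterminate form at x → 0⁺.
Rewrite the product as 6·ln^4(x) / x^(-1/2) and apply L'Hôpital, or use the standard hierarchy x^(-1/2) ≫ |ln x|^4 as x → 0⁺.
The indeterminate product → 0, so the limit = 0.

Final answer: 0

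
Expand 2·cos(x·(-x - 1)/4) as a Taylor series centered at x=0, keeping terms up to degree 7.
319·x^7/245760 + 2879·x^6/1474560 + x^5/768 - 191·x^4/3072 - x^3/8 - x^2/16 + 2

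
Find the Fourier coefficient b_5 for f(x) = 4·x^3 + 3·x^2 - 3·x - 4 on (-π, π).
b_5 = (1/π) ∫_{-π}^{π} f(x)·sin(5x) dx.
Evaluate the integral (use parity and integration by parts as needed): b_5 = -198/125 + 8·π^2/5.

Final answer: -198/125 + 8·π^2/5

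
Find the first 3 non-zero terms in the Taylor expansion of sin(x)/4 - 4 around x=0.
-x^3/24 + x/4 - 4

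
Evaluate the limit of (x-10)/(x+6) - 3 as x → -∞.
Evaluate the dominant behaviour as x → -∞; each term tends to a finite value or vanishes.
Limit = -2.

Final answer: -2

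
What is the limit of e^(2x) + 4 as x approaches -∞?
Evaluate the dominant behaviour as x → -∞; each term tends to a finite value or vanishes.
Limit = 4.

Final answer: 4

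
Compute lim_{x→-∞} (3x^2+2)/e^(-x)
This is an ∞/∞ indeterminate form as x → -∞.
Compare growth rates of the dominant terms (exponentials ≫ polynomials ≫ logarithms), or apply L'Hôpital's rule; the quotient → 0.
Limit = 0.

Final answer: 0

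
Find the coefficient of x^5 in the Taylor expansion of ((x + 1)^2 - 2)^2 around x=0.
Expand to order 5: ((x + 1)^2 - 2)^2 = x^4 + 4·x^3 + 2·x^2 - 4·x + 1 + O(x^6).
The coefficient of x^5 is 0.

Final answer: 0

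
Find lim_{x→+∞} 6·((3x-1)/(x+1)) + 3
Evaluate the dominant behaviour as x → +∞; each term tends to a finite value or vanishes.
Limit = 21.

Final answer: 21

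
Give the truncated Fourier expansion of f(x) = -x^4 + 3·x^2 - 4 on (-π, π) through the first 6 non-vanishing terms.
(-60 + 8·π^2)·cos(x) + (6 - 2·π^2)·cos(2·x) + (-52/27 + 8·π^2/9)·cos(3·x) + (15/16 - π^2/2)·cos(4·x) + (-348/625 + 8·π^2/25)·cos(5·x) - π^4/5 - 4 + π^2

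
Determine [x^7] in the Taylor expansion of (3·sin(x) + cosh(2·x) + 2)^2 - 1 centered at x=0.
Expand to order 7: (3·sin(x) + cosh(2·x) + 2)^2 - 1 = -31·x^7/840 + 18·x^6/5 + 43·x^5/20 + 5·x^4 + 9·x^3 + 21·x^2 + 18·x + 8 + O(x^8).
The coefficient of x^7 is -31/840.

Final answer: -31/840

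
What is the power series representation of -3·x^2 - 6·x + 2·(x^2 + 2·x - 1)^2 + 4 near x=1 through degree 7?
3 + 20·(x - 1) + 37·(x - 1)^2 + 16·(x - 1)^3 + 2·(x - 1)^4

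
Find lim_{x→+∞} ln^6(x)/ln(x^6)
This is an ∞/∞ indeterminate form as x → +∞.
Write ln(x^6) = 6·ln(x), reducing the quotient to ln^5(x)/6 → ∞.
Limit = ∞.

Final answer: ∞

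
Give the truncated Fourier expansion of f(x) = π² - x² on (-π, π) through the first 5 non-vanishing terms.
4·cos(x) - cos(2·x) + 4·cos(3·x)/9 - cos(4·x)/4 + 2·π^2/3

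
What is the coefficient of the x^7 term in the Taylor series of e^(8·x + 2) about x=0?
Expand to order 7: e^(8·x + 2) = 131072·x^7·e^(2)/315 + 16384·x^6·e^(2)/45 + 4096·x^5·e^(2)/15 + 512·x^4·e^(2)/3 + 256·x^3·e^(2)/3 + 32·x^2·e^(2) + 8·x·e^(2) + e^(2) + O(x^8).
The coefficient of x^7 is 131072·e^(2)/315.

Final answer: 131072·e^(2)/315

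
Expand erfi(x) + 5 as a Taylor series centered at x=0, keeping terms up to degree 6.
x^5/(5·√(π)) + 2·x^3/(3·√(π)) + 2·x/√(π) + 5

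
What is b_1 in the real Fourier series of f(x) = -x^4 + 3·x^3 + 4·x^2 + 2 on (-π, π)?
b_1 = (1/π) ∫_{-π}^{π} f(x)·sin(1x) dx.
Evaluate the integral (use parity and integration by parts as needed): b_1 = -36 + 6·π^2.

Final answer: -36 + 6·π^2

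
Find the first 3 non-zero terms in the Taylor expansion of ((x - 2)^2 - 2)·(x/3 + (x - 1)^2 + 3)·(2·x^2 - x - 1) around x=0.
68·x^2/3 + 34·x/3 - 8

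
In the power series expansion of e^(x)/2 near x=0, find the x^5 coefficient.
Expand to order 5: e^(x)/2 = x^5/240 + x^4/48 + x^3/12 + x^2/4 + x/2 + 1/2 + O(x^6).
The coefficient of x^5 is 1/240.

Final answer: 1/240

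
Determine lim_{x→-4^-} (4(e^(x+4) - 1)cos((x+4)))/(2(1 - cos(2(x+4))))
Both numerator and denominator → 0 as x → -4^-; this is a 0/0 indeterminate form.
Expand each to leading order near x = -4: numerator ~ 4·(x + 4), denominator ~ 4·(x + 4)^2.
The limit of the ratio is -∞.

Final answer: -∞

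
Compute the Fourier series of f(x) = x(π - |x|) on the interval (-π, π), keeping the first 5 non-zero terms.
8·sin(x)/π + 8·sin(3·x)/(27·π) + 8·sin(5·x)/(125·π) + 8·sin(7·x)/(343·π) + 8·sin(9·x)/(729·π)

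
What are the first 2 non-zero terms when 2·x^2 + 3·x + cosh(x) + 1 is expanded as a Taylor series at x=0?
3·x + 2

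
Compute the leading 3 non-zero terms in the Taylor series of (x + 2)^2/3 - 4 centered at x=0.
x^2/3 + 4·x/3 - 8/3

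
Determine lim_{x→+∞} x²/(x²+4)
Evaluate the dominant behaviour as x → +∞; each term tends to a finite value or vanishes.
Limit = 1.

Final answer: 1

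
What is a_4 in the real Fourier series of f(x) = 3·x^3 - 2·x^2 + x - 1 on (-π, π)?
a_4 = (1/π) ∫_{-π}^{π} f(x)·cos(4x) dx.
Evaluate the integral (use parity and integration by parts as needed): a_4 = -1/2.

Final answer: -1/2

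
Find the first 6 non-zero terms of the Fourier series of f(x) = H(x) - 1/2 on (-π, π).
2·sin(x)/π + 2·sin(3·x)/(3·π) + 2·sin(5·x)/(5·π) + 2·sin(7·x)/(7·π) + 2·sin(9·x)/(9·π) + 2·sin(11·x)/(11·π)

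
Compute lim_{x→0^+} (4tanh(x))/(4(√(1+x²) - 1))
Both numerator and denominator → 0 as x → 0^+; this is a 0/0 indeterminate form.
Expand each to leading order near x = 0: numerator ~ 4·x, denominator ~ 2·x^2.
The limit of the ratio is ∞.

Final answer: ∞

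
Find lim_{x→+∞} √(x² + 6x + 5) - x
As x → +∞: multiply by the conjugate to get (6x+5)/(√(x²+6x+5)+x); the denominator ~ 2x, so the limit is 6/2 = 3.
Limit = 3.

Final answer: 3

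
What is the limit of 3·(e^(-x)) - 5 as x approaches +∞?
Evaluate the dominant behaviour as x → +∞; each term tends to a finite value or vanishes.
Limit = -5.

Final answer: -5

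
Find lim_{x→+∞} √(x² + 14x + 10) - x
This is an ∞ − ∞ indeterminate form.
Multiply and divide by the conjugate √(x²+14x + 10) + x; the x² terms cancel, leaving (14x + 10)/(√(x²+14x + 10)+x) → 14/2 = 7.
Limit = 7.

Final answer: 7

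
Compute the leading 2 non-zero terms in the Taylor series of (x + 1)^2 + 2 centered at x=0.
2·x + 3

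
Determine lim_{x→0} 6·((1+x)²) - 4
Direct substitution at x = 0 gives 2.

Final answer: 2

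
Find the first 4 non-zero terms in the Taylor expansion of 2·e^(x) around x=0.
x^3/3 + x^2 + 2·x + 2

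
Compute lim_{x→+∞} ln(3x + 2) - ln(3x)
This is an ∞ − ∞ indeterminate form.
Combine the logarithms: ln(3x+2) − ln(3x) = ln((3x+2)/(3x)) = ln(1 + 2/(3x)) → ln(1) = 0.
Limit = 0.

Final answer: 0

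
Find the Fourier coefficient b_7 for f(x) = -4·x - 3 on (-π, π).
b_7 = (1/π) ∫_{-π}^{π} f(x)·sin(7x) dx.
Evaluate the integral (use parity and integration by parts as needed): b_7 = -8/7.

Final answer: -8/7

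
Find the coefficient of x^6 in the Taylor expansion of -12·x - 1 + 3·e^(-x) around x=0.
Expand to order 6: -12·x - 1 + 3·e^(-x) = x^6/240 - x^5/40 + x^4/8 - x^3/2 + 3·x^2/2 - 15·x + 2 + O(x^7).
The coefficient of x^6 is 1/240.

Final answer: 1/240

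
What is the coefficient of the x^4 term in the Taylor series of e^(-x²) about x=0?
Expand to order 4: e^(-x²) = x^4/2 - x^2 + 1 + O(x^5).
The coefficient of x^4 is 1/2.

Final answer: 1/2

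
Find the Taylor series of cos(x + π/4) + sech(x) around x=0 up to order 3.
√(2)·x^3/12 + x^2·(-1/2 - √(2)/4) - √(2)·x/2 + √(2)/2 + 1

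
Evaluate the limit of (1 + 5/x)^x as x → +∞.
As x → +∞: this is the defining limit (1 + 5/x)^x → e^5.
Limit = e^(5).

Final answer: e^(5)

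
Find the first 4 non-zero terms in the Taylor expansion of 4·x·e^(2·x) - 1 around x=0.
8·x^3 + 8·x^2 + 4·x - 1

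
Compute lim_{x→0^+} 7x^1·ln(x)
This is a 0·∞ indeterminate form at x → 0⁺.
Rewrite the product as 7·ln(x) / x^(-1) and apply L'Hôpital, or use the standard hierarchy x^(-1) ≫ |ln x| as x → 0⁺.
The indeterminate product → 0, so the limit = 0.

Final answer: 0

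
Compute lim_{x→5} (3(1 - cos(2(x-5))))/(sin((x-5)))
Both numerator and denominator → 0 as x → 5; this is a 0/0 indeterminate form.
Expand each to leading order near x = 5: numerator ~ 6·(x - 5)^2, denominator ~ (x - 5).
The limit of the ratio is 0.

Final answer: 0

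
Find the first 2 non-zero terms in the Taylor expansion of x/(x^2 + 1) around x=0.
-x^3 + x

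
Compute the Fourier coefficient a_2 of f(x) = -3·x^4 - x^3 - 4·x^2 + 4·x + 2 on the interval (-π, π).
a_2 = (1/π) ∫_{-π}^{π} f(x)·cos(2x) dx.
Evaluate the integral (use parity and integration by parts as needed): a_2 = 5 - 6·π^2.

Final answer: 5 - 6·π^2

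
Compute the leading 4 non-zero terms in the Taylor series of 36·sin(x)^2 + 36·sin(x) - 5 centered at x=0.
-6·x^3 + 36·x^2 + 36·x - 5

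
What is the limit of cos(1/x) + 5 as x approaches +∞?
Evaluate the dominant behaviour as x → +∞; each term tends to a finite value or vanishes.
Limit = 6.

Final answer: 6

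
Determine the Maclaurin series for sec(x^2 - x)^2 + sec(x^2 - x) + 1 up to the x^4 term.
19·x^4/8 - 3·x^3 + 3·x^2/2 + 3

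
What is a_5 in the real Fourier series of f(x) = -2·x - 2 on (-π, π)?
a_5 = (1/π) ∫_{-π}^{π} f(x)·cos(5x) dx.
Evaluate the integral (use parity and integration by parts as needed): a_5 = 0.

Final answer: 0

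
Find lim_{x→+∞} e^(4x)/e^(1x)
This is an ∞/∞ indeterminate form as x → +∞.
Rewrite e^(4x)/e^(1x) = e^((4−1)x) = e^(3x); the exponent coefficient is 3 > 0 so e^(3x) → ∞.
Limit = ∞.

Final answer: ∞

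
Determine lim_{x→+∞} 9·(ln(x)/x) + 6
Evaluate the dominant behaviour as x → +∞; each term tends to a finite value or vanishes.
Limit = 6.

Final answer: 6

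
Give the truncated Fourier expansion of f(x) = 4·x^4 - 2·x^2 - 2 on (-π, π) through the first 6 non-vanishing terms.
(200 - 32·π^2)·cos(x) + (-14 + 8·π^2)·cos(2·x) + (88/27 - 32·π^2/9)·cos(3·x) + (-5/4 + 2·π^2)·cos(4·x) + (392/625 - 32·π^2/25)·cos(5·x) - 2·π^2/3 - 2 + 4·π^4/5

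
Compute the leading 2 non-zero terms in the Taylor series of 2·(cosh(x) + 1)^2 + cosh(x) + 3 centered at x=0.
9·x^2/2 + 12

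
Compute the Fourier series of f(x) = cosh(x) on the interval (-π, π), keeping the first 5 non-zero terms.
-cos(x)·sinh(π)/π + 2·cos(2·x)·sinh(π)/(5·π) - cos(3·x)·sinh(π)/(5·π) + 2·cos(4·x)·sinh(π)/(17·π) + sinh(π)/π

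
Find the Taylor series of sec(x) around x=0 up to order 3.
x^2/2 + 1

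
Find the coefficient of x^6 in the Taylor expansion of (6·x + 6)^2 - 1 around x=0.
Expand to order 6: (6·x + 6)^2 - 1 = 36·x^2 + 72·x + 35 + O(x^7).
The coefficient of x^6 is 0.

Final answer: 0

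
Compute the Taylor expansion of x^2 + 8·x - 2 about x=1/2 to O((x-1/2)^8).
9/4 + 9·(x - 1/2) + (x - 1/2)^2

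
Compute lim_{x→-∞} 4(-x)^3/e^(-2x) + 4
The quotient is an ∞/∞ indeterminate form as x → -∞.
Compare growth rates of the dominant terms (exponentials ≫ polynomials ≫ logarithms), or apply L'Hôpital's rule; the quotient → 0.
Adding the constant: 0 + 4 = 4. Limit = 4.

Final answer: 4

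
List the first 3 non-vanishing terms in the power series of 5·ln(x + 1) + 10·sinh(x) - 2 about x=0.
-5·x^2/2 + 15·x - 2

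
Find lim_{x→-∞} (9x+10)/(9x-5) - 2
Evaluate the dominant behaviour as x → -∞; each term tends to a finite value or vanishes.
Limit = -1.

Final answer: -1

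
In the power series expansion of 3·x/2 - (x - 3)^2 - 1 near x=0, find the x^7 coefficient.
Expand to order 7: 3·x/2 - (x - 3)^2 - 1 = -x^2 + 15·x/2 - 10 + O(x^8).
The coefficient of x^7 is 0.

Final answer: 0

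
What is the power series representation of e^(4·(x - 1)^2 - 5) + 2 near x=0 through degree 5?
-3392·x^5·e^(-1)/5 + 920·x^4·e^(-1)/3 - 352·x^3·e^(-1)/3 + 36·x^2·e^(-1) - 8·x·e^(-1) + e^(-1) + 2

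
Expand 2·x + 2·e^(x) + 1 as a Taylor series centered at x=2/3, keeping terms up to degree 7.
7/3 + 2·e^(2/3) + (2 + 2·e^(2/3))·(x - 2/3) + e^(2/3)·(x - 2/3)^2 + e^(2/3)·(x - 2/3)^3/3 + e^(2/3)·(x - 2/3)^4/12 + e^(2/3)·(x - 2/3)^5/60 + e^(2/3)·(x - 2/3)^6/360 + e^(2/3)·(x - 2/3)^7/2520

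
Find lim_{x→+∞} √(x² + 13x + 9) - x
This is an ∞ − ∞ indeterminate form.
Multiply and divide by the conjugate √(x²+13x + 9) + x; the x² terms cancel, leaving (13x + 9)/(√(x²+13x + 9)+x) → 13/2.
Limit = 13/2.

Final answer: 13/2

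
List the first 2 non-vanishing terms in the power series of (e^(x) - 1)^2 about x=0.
x^3 + x^2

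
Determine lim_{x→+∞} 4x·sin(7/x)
As x → +∞: let u = 7/x → 0⁺; then 4·x·sin(7/x) = 4·7·sin(u)/u → 4·7·1 = 28.
Limit = 28.

Final answer: 28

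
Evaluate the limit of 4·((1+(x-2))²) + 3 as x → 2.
Direct substitution at x = 2 gives 7.

Final answer: 7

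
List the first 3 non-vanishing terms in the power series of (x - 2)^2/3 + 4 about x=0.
x^2/3 - 4·x/3 + 16/3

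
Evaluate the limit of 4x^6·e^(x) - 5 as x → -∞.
The product is a 0·∞ indeterminate form at x → -∞.
Rewrite the product as 4x^6 / e^(-x) (an ∞/∞ form) and apply L'Hôpital, or use the standard hierarchy e^(|x|) ≫ |x^6| as x → -∞.
The indeterminate product → 0, so the limit = -5.

Final answer: -5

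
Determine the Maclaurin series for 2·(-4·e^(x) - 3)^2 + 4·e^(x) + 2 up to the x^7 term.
1037·x^7/1260 + 35·x^6/12 + 269·x^5/30 + 47·x^4/2 + 154·x^3/3 + 90·x^2 + 116·x + 104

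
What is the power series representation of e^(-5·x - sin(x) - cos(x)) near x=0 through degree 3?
-233·x^3·e^(-1)/6 + 37·x^2·e^(-1)/2 - 6·x·e^(-1) + e^(-1)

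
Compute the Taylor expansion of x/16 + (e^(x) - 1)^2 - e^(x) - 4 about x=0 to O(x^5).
13·x^4/24 + 5·x^3/6 + x^2/2 - 15·x/16 - 5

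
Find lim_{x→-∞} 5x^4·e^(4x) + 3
The product is a 0·∞ indeterminate form at x → -∞.
Rewrite the product as 5x^4 / e^(-4x) (an ∞/∞ form) and apply L'Hôpital, or use the standard hierarchy e^(4|x|) ≫ |x^4| as x → -∞.
The indeterminate product → 0, so the limit = 3.

Final answer: 3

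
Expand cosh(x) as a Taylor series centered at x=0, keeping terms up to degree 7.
x^6/720 + x^4/24 + x^2/2 + 1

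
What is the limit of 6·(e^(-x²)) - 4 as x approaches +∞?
Evaluate the dominant behaviour as x → +∞; each term tends to a finite value or vanishes.
Limit = -4.

Final answer: -4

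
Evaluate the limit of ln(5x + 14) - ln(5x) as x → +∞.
This is an ∞ − ∞ indeterminate form.
Combine the logarithms: ln(5x+14) − ln(5x) = ln((5x+14)/(5x)) = ln(1 + 14/(5x)) → ln(1) = 0.
Limit = 0.

Final answer: 0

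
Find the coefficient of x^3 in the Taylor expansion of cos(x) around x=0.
Expand to order 3: cos(x) = 1 - x^2/2 + O(x^4).
The coefficient of x^3 is 0.

Final answer: 0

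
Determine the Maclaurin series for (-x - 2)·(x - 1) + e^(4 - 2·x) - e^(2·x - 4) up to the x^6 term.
x^6·(-4·e^(-4)/45 + 4·e^(4)/45) + x^5·(-4·e^(4)/15 - 4·e^(-4)/15) + x^4·(-2·e^(-4)/3 + 2·e^(4)/3) + x^3·(-4·e^(4)/3 - 4·e^(-4)/3) + x^2·(-1 - 2·e^(-4) + 2·e^(4)) + x·(-2·e^(4) - 1 - 2·e^(-4)) - e^(-4) + 2 + e^(4)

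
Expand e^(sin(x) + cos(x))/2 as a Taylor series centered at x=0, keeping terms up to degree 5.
e·x^5/20 - 5·e·x^4/48 - e·x^3/4 + e·x/2 + e/2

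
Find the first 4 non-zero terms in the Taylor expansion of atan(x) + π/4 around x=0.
x^5/5 - x^3/3 + x + π/4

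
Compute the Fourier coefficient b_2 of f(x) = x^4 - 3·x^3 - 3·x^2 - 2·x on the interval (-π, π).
b_2 = (1/π) ∫_{-π}^{π} f(x)·sin(2x) dx.
Evaluate the integral (use parity and integration by parts as needed): b_2 = -5/2 + 3·π^2.

Final answer: -5/2 + 3·π^2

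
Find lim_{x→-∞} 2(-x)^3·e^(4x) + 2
The product is a 0·∞ indeterminate form at x → -∞.
Rewrite the product as 2(-x)^3 / e^(-4x) (an ∞/∞ form) and apply L'Hôpital, or use the standard hierarchy e^(4|x|) ≫ |(-x)^3| as x → -∞.
The indeterminate product → 0, so the limit = 2.

Final answer: 2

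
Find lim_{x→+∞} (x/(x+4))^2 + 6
As x → +∞: x/(x+4) = 1/(1 + 4/x) → 1, and the 2nd power of a limit-1 base also → 1; with the additive constant, 1 + 6 = 7.
Limit = 7.

Final answer: 7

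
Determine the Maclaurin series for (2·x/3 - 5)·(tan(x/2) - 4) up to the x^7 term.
-17·x^7/8064 + x^6/360 - x^5/48 + x^4/36 - 5·x^3/24 + x^2/3 - 31·x/6 + 20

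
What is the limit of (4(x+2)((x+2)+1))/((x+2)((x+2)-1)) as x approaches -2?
Both numerator and denominator → 0 as x → -2; this is a 0/0 indeterminate form.
Expand each to leading order near x = -2: numerator ~ 4·(x + 2), denominator ~ -(x + 2).
The limit of the ratio is -4.

Final answer: -4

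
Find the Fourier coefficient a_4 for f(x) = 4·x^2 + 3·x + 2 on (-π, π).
a_4 = (1/π) ∫_{-π}^{π} f(x)·cos(4x) dx.
Evaluate the integral (use parity and integration by parts as needed): a_4 = 1.

Final answer: 1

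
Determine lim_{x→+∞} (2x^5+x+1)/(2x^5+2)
This is an ∞/∞ indeterminate form as x → +∞.
Divide numerator and denominator by x^5 and let the lower-order terms vanish; the leading terms give 2/2 = 1.
Limit = 1.

Final answer: 1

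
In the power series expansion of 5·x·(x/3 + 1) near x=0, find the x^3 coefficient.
Expand to order 3: 5·x·(x/3 + 1) = 5·x^2/3 + 5·x + O(x^4).
The coefficient of x^3 is 0.

Final answer: 0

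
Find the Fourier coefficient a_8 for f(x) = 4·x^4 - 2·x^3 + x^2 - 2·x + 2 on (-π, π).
a_8 = (1/π) ∫_{-π}^{π} f(x)·cos(8x) dx.
Evaluate the integral (use parity and integration by parts as needed): a_8 = 1/64 + π^2/2.

Final answer: 1/64 + π^2/2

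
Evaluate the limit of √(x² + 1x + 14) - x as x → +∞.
This is an ∞ − ∞ indeterminate form.
Multiply and divide by the conjugate √(x²+1x + 14) + x; the x² terms cancel, leaving (1x + 14)/(√(x²+1x + 14)+x) → 1/2.
Limit = 1/2.

Final answer: 1/2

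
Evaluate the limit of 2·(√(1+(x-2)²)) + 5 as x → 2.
Direct substitution at x = 2 gives 7.

Final answer: 7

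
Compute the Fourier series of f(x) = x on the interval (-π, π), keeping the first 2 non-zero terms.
2·sin(x) - sin(2·x)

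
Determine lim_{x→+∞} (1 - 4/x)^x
As x → +∞: this is the defining limit (1 - 4/x)^x → e^(-4).
Limit = e^(-4).

Final answer: e^(-4)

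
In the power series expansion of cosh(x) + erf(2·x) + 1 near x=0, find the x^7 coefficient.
Expand to order 7: cosh(x) + erf(2·x) + 1 = -128·x^7/(21·√(π)) + x^6/720 + 32·x^5/(5·√(π)) + x^4/24 - 16·x^3/(3·√(π)) + x^2/2 + 4·x/√(π) + 2 + O(x^8).
The coefficient of x^7 is -128/(21·√(π)).

Final answer: -128/(21·√(π))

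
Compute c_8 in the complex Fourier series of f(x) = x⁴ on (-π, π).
Compute the real Fourier coefficients first: a_8 = -3/256 + π^2/8, b_8 = 0.
Then c_8 = (a_8 − i·b_8)/2 = -3/512 + π^2/16.

Final answer: -3/512 + π^2/16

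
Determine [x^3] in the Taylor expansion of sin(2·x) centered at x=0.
Expand to order 3: sin(2·x) = -4·x^3/3 + 2·x + O(x^4).
The coefficient of x^3 is -4/3.

Final answer: -4/3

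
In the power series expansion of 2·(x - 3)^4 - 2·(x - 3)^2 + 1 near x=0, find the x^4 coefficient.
Expand to order 4: 2·(x - 3)^4 - 2·(x - 3)^2 + 1 = 2·x^4 - 24·x^3 + 106·x^2 - 204·x + 145 + O(x^5).
The coefficient of x^4 is 2.

Final answer: 2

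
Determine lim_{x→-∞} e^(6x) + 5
Evaluate the dominant behaviour as x → -∞; each term tends to a finite value or vanishes.
Limit = 5.

Final answer: 5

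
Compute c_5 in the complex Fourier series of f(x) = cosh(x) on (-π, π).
Compute the real Fourier coefficients first: a_5 = -sinh(π)/(13·π), b_5 = 0.
Then c_5 = (a_5 − i·b_5)/2 = -sinh(π)/(26·π).

Final answer: -sinh(π)/(26·π)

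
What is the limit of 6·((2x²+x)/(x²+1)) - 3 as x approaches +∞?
Evaluate the dominant behaviour as x → +∞; each term tends to a finite value or vanishes.
Limit = 9.

Final answer: 9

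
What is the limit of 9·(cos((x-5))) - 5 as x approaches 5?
Direct substitution at x = 5 gives 4.

Final answer: 4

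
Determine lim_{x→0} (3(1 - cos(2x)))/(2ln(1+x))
Both numerator and denominator → 0 as x → 0; this is a 0/0 indeterminate form.
Expand each to leading order near x = 0: numerator ~ 6·x^2, denominator ~ 2·x.
The limit of the ratio is 0.

Final answer: 0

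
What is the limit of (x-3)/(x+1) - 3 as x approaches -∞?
Evaluate the dominant behaviour as x → -∞; each term tends to a finite value or vanishes.
Limit = -2.

Final answer: -2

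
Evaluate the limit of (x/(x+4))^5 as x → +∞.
As x → +∞: x/(x+4) = 1/(1 + 4/x) → 1, and the 5th power of a limit-1 base also → 1.
Limit = 1.

Final answer: 1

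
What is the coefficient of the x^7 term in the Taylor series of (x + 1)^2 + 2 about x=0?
Expand to order 7: (x + 1)^2 + 2 = x^2 + 2·x + 3 + O(x^8).
The coefficient of x^7 is 0.

Final answer: 0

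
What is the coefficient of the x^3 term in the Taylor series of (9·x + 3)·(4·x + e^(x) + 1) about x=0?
Expand to order 3: (9·x + 3)·(4·x + e^(x) + 1) = 5·x^3 + 93·x^2/2 + 33·x + 6 + O(x^4).
The coefficient of x^3 is 5.

Final answer: 5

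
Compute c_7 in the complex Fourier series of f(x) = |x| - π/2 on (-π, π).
Compute the real Fourier coefficients first: a_7 = -4/(49·π), b_7 = 0.
Then c_7 = (a_7 − i·b_7)/2 = -2/(49·π).

Final answer: -2/(49·π)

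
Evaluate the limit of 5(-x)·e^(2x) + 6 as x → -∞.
The product is a 0·∞ indeterminate form at x → -∞.
Rewrite the product as 5(-x) / e^(-2x) (an ∞/∞ form) and apply L'Hôpital, or use the standard hierarchy e^(2|x|) ≫ |(-x)| as x → -∞.
The indeterminate product → 0, so the limit = 6.

Final answer: 6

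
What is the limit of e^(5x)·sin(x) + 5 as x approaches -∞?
Evaluate the dominant behaviour as x → -∞; each term tends to a finite value or vanishes.
Limit = 5.

Final answer: 5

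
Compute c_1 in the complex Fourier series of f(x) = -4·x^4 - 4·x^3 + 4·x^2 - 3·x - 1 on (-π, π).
Compute the real Fourier coefficients first: a_1 = -208 + 32·π^2, b_1 = 42 - 8·π^2.
Then c_1 = (a_1 − i·b_1)/2 = -104 + 16·π^2 - 21·i + 4·i·π^2.

Final answer: -104 + 16·π^2 - 21·i + 4·i·π^2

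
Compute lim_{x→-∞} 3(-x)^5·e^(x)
This is a 0·∞ indeterminate form at x → -∞.
Rewrite the product as 3(-x)^5 / e^(-x) (an ∞/∞ form) and apply L'Hôpital, or use the standard hierarchy e^(|x|) ≫ |(-x)^5| as x → -∞.
The indeterminate product → 0, so the limit = 0.

Final answer: 0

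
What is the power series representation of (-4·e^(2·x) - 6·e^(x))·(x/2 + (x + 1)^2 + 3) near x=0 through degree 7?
-39·x^7/16 - 2579·x^6/360 - 2171·x^5/120 - 77·x^4/2 - 401·x^3/6 - 89·x^2 - 81·x - 40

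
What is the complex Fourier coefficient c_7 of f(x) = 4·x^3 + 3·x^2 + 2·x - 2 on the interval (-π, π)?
Compute the real Fourier coefficients first: a_7 = -12/49, b_7 = 148/343 + 8·π^2/7.
Then c_7 = (a_7 − i·b_7)/2 = -6/49 - 4·i·π^2/7 - 74·i/343.

Final answer: -6/49 - 4·i·π^2/7 - 74·i/343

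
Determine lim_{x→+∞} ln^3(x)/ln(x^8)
This is an ∞/∞ indeterminate form as x → +∞.
Write ln(x^8) = 8·ln(x), reducing the quotient to ln^2(x)/8 → ∞.
Limit = ∞.

Final answer: ∞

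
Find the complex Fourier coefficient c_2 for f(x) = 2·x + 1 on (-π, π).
Compute the real Fourier coefficients first: a_2 = 0, b_2 = -2.
Then c_2 = (a_2 − i·b_2)/2 = i.

Final answer: i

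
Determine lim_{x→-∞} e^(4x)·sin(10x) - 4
Evaluate the dominant behaviour as x → -∞; each term tends to a finite value or vanishes.
Limit = -4.

Final answer: -4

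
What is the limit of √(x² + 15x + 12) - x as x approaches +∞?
As x → +∞: multiply by the conjugate to get (15x+12)/(√(x²+15x+12)+x); the denominator ~ 2x, so the limit is 15/2.
Limit = 15/2.

Final answer: 15/2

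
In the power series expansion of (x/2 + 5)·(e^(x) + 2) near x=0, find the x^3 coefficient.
Expand to order 3: (x/2 + 5)·(e^(x) + 2) = 13·x^3/12 + 3·x^2 + 13·x/2 + 15 + O(x^4).
The coefficient of x^3 is 13/12.

Final answer: 13/12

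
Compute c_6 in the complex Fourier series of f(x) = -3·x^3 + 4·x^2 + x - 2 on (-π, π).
Compute the real Fourier coefficients first: a_6 = 4/9, b_6 = -1/2 + π^2.
Then c_6 = (a_6 − i·b_6)/2 = 2/9 - i·π^2/2 + i/4.

Final answer: 2/9 - i·π^2/2 + i/4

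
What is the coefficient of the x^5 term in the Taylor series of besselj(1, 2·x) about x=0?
Expand to order 5: besselj(1, 2·x) = x^5/12 - x^3/2 + x + O(x^6).
The coefficient of x^5 is 1/12.

Final answer: 1/12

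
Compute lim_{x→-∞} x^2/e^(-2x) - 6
The quotient is an ∞/∞ indeterminate form as x → -∞.
Compare growth rates of the dominant terms (exponentials ≫ polynomials ≫ logarithms), or apply L'Hôpital's rule; the quotient → 0.
Adding the constant: 0 - 6 = -6. Limit = -6.

Final answer: -6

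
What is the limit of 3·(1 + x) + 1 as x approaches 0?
Direct substitution at x = 0 gives 4.

Final answer: 4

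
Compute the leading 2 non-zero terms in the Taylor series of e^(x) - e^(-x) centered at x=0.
x^3/3 + 2·x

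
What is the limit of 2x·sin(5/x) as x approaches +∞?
As x → +∞: let u = 5/x → 0⁺; then 2·x·sin(5/x) = 2·5·sin(u)/u → 2·5·1 = 10.
Limit = 10.

Final answer: 10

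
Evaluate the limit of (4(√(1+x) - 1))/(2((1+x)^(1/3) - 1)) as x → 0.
Both numerator and denominator → 0 as x → 0; this is a 0/0 indeterminate form.
Expand each to leading order near x = 0: numerator ~ 2·x, denominator ~ 2·x/3.
The limit of the ratio is 3.

Final answer: 3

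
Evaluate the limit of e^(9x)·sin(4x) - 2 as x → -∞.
Evaluate the dominant behaviour as x → -∞; each term tends to a finite value or vanishes.
Limit = -2.

Final answer: -2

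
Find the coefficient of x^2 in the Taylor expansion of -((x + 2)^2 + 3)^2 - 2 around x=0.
Expand to order 2: -((x + 2)^2 + 3)^2 - 2 = -30·x^2 - 56·x - 51 + O(x^3).
The coefficient of x^2 is -30.

Final answer: -30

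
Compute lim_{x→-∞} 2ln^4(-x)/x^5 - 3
The quotient is an ∞/∞ indeterminate form as x → -∞.
Compare growth rates of the dominant terms (exponentials ≫ polynomials ≫ logarithms), or apply L'Hôpital's rule; the quotient → 0.
Adding the constant: 0 - 3 = -3. Limit = -3.

Final answer: -3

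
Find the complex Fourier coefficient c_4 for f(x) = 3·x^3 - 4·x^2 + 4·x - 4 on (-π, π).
Compute the real Fourier coefficients first: a_4 = -1, b_4 = -3·π^2/2 - 23/16.
Then c_4 = (a_4 − i·b_4)/2 = -1/2 + 23·i/32 + 3·i·π^2/4.

Final answer: -1/2 + 23·i/32 + 3·i·π^2/4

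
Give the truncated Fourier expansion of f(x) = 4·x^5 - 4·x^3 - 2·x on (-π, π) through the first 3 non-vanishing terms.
(-168·π^2 + 8·π^4 + 1004)·sin(x) + (-4·π^4 - 34 + 24·π^2)·sin(2·x) + (-232·π^2/27 + 356/81 + 8·π^4/3)·sin(3·x)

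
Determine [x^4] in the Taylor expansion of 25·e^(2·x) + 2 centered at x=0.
Expand to order 4: 25·e^(2·x) + 2 = 50·x^4/3 + 100·x^3/3 + 50·x^2 + 50·x + 27 + O(x^5).
The coefficient of x^4 is 50/3.

Final answer: 50/3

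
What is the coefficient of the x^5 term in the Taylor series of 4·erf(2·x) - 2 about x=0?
Expand to order 5: 4·erf(2·x) - 2 = 128·x^5/(5·√(π)) - 64·x^3/(3·√(π)) + 16·x/√(π) - 2 + O(x^6).
The coefficient of x^5 is 128/(5·√(π)).

Final answer: 128/(5·√(π))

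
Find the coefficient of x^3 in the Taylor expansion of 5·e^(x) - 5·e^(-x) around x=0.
Expand to order 3: 5·e^(x) - 5·e^(-x) = 5·x^3/3 + 10·x + O(x^4).
The coefficient of x^3 is 5/3.

Final answer: 5/3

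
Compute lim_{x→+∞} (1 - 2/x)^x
As x → +∞: this is the defining limit (1 - 2/x)^x → e^(-2).
Limit = e^(-2).

Final answer: e^(-2)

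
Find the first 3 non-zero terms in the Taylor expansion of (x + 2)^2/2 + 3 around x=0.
x^2/2 + 2·x + 5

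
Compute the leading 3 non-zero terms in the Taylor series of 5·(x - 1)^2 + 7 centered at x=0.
5·x^2 - 10·x + 12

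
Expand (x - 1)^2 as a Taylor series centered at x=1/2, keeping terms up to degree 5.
1/4 - (x - 1/2) + (x - 1/2)^2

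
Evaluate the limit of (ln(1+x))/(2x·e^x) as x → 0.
Both numerator and denominator → 0 as x → 0; this is a 0/0 indeterminate form.
Expand each to leading order near x = 0: numerator ~ x, denominator ~ 2·x.
The limit of the ratio is 1/2.

Final answer: 1/2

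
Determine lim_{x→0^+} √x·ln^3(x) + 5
The product is a 0·∞ indeterminate form at x → 0⁺.
Rewrite the product as ln^3(x) / x^(-1/2) and apply L'Hôpital, or use the standard hierarchy x^(-1/2) ≫ |ln x|^3 as x → 0⁺.
The indeterminate product → 0, so the limit = 5.

Final answer: 5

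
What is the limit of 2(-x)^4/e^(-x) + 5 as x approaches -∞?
The quotient is an ∞/∞ indeterminate form as x → -∞.
Compare growth rates of the dominant terms (exponentials ≫ polynomials ≫ logarithms), or apply L'Hôpital's rule; the quotient → 0.
Adding the constant: 0 + 5 = 5. Limit = 5.

Final answer: 5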